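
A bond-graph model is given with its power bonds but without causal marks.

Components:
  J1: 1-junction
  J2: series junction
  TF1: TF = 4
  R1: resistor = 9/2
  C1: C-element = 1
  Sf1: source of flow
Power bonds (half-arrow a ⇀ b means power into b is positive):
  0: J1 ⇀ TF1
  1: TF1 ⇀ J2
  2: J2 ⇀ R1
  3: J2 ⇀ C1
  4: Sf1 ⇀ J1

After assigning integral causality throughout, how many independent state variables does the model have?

bond 4 stroke at Sf1  (Sf1 fixes flow; stroke at Sf1)
bond 0 stroke at J1  (common-f at J1 fixed by 4)
bond 1 stroke at TF1  (TF TF1: opposite of bond 0)
bond 2 stroke at J2  (1-jn J2 has f-setter on 1)
bond 3 stroke at J2  (1-jn J2 has f-setter on 1)

1  (C1 all integral)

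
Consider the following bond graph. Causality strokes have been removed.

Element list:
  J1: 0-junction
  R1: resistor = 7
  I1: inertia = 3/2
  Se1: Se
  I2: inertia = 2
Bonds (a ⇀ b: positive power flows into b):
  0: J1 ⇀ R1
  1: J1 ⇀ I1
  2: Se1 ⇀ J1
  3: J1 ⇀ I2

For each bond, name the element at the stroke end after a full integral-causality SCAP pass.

β2 →J1  (Se1 fixes effort; stroke away)
β0 →R1  (0-jn J1 has e-setter on 2)
β1 →I1  (0-jn J1 has e-setter on 2)
β3 →I2  (J1 effort already set via bond 2)

β0 →R1
β1 →I1
β2 →J1
β3 →I2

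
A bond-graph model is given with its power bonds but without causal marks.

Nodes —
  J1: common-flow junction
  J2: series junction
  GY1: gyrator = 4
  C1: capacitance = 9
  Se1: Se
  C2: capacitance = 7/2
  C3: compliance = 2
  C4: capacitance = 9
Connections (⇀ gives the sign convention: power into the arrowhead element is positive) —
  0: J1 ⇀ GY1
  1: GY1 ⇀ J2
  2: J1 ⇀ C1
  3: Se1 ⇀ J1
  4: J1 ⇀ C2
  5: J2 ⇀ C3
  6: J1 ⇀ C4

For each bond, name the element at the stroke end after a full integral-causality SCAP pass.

b0 stroke→GY1
b1 stroke→GY1
b2 stroke→J1
b3 stroke→J1
b4 stroke→J1
b5 stroke→J2
b6 stroke→J1

β3 →J1  (Se1 (Se) sets effort on bond)
β2 →J1  (prefer integral on C1)
β4 →J1  (prefer integral on C2)
β5 →J2  (C3 integral (e out))
β1 →GY1  (only one flow-in slot at J2)
β0 →GY1  (GY1 both-in/both-out from 1)
β6 →J1  (J1: bond 0 brought flow, rest push out)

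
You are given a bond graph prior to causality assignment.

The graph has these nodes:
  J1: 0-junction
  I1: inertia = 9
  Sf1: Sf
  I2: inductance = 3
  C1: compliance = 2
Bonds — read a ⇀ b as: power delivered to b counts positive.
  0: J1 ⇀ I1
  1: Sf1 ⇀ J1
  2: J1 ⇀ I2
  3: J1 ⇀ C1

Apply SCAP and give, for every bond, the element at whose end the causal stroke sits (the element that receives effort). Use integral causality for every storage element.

β0 |I1
β1 |Sf1
β2 |I2
β3 |J1

bond 1 stroke at Sf1  (Sf1: flow source, stroke at near end)
bond 0 stroke at I1  (I1: I, integral causality)
bond 2 stroke at I2  (I2 outputs flow p/I2)
bond 3 stroke at J1  (J1: last free bond brings effort in)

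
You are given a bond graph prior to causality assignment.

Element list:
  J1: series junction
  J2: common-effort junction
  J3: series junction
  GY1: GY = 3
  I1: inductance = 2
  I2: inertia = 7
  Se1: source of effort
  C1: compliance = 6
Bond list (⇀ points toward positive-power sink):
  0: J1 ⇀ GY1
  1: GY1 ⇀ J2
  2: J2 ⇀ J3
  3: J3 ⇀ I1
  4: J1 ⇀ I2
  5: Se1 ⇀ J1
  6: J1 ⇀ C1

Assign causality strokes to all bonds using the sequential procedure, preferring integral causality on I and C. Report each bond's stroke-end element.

b0 stroke→J1
b1 stroke→J2
b2 stroke→J3
b3 stroke→I1
b4 stroke→I2
b5 stroke→J1
b6 stroke→J1

bond 5 stroke→J1  (Se1 fixes effort; stroke away)
bond 3 stroke→I1  (I1: I, integral causality)
bond 2 stroke→J3  (1-jn J3 has f-setter on 3)
bond 1 stroke→J2  (J2: last free bond brings effort in)
bond 0 stroke→J1  (GY1: gyrator matches bond 1)
bond 4 stroke→I2  (I2 outputs flow p/I2)
bond 6 stroke→J1  (1-jn J1 has f-setter on 4)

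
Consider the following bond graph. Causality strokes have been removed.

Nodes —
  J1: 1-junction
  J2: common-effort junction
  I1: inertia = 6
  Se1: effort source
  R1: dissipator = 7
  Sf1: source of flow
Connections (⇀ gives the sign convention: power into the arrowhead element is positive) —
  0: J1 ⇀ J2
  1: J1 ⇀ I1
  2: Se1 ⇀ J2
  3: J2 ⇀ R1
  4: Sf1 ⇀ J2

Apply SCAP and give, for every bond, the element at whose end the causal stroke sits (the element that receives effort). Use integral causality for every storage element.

bond 2 →J2  (Se1 (Se) sets effort on bond)
bond 4 →Sf1  (Sf1: flow source, stroke at near end)
bond 0 →J1  (J2 effort already set via bond 2)
bond 3 →R1  (common-e at J2 fixed by 2)
bond 1 →I1  (J1: last free bond brings flow in)

b0 stroke→J1
b1 stroke→I1
b2 stroke→J2
b3 stroke→R1
b4 stroke→Sf1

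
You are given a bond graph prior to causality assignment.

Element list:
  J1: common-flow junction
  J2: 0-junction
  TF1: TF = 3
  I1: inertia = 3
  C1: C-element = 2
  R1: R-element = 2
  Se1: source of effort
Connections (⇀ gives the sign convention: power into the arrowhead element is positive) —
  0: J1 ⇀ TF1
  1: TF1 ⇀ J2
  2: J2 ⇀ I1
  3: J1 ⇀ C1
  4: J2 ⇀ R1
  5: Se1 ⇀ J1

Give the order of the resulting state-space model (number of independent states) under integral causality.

bond 5 stroke→J1  (Se1: effort source, stroke at far end)
bond 2 stroke→I1  (I1 outputs flow p/I1)
bond 3 stroke→J1  (C1 outputs effort q/C1)
bond 0 stroke→TF1  (closing 1-jn rule on J1)
bond 1 stroke→J2  (through TF1, causality passes straight; one stroke at TF1)
bond 4 stroke→R1  (J2 effort already set via bond 1)

2  (C1, I1 all integral)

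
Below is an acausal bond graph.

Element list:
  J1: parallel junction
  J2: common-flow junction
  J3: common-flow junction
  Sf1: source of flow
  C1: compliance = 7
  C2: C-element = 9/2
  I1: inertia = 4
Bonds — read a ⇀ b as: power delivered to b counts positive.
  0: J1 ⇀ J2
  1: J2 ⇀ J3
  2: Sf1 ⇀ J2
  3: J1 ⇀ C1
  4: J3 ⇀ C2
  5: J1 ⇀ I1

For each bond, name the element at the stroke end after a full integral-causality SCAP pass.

bond 2 stroke at Sf1  (Sf1: flow source, stroke at near end)
bond 0 stroke at J2  (J2 flow already set via bond 2)
bond 1 stroke at J2  (common-f at J2 fixed by 2)
bond 4 stroke at J3  (1-jn J3 has f-setter on 1)
bond 3 stroke at J1  (C1 outputs effort q/C1)
bond 5 stroke at I1  (J1 effort already set via bond 3)

bond 0 →J2
bond 1 →J2
bond 2 →Sf1
bond 3 →J1
bond 4 →J3
bond 5 →I1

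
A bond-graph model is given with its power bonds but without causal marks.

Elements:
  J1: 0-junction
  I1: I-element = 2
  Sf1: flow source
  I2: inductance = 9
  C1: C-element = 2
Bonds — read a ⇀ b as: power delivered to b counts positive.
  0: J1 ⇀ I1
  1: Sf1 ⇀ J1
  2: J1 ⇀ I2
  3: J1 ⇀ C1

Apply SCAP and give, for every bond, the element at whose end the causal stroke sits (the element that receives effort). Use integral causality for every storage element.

β1 |Sf1  (Sf1 fixes flow; stroke at Sf1)
β0 |I1  (I1 outputs flow p/I1)
β2 |I2  (prefer integral on I2)
β3 |J1  (only one effort-in slot at J1)

#0 stroke at I1
#1 stroke at Sf1
#2 stroke at I2
#3 stroke at J1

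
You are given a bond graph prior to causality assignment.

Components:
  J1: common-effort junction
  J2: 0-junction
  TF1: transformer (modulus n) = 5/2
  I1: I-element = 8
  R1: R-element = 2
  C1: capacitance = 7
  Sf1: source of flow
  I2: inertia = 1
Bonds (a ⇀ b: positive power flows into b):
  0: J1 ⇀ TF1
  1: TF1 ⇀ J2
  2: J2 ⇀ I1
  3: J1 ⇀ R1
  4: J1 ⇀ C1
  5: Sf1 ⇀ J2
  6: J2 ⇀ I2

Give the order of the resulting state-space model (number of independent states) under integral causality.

3  (C1, I1, I2 all integral)

#5 |Sf1  (source Sf1 imposes f)
#2 |I1  (I1: I, integral causality)
#4 |J1  (C1 outputs effort q/C1)
#0 |TF1  (J1 effort already set via bond 4)
#3 |R1  (common-e at J1 fixed by 4)
#1 |J2  (through TF1, causality passes straight; one stroke at TF1)
#6 |I2  (0-jn J2 has e-setter on 1)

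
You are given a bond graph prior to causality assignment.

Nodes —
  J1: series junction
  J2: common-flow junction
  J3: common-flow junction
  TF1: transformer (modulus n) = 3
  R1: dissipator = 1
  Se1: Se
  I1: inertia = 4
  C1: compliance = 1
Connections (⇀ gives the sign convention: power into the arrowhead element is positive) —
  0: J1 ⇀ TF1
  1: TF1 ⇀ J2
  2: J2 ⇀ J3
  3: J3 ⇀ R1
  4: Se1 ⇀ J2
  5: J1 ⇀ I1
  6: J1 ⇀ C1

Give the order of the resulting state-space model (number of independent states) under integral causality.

2  (C1, I1 all integral)

#4 stroke at J2  (Se1 fixes effort; stroke away)
#5 stroke at I1  (prefer integral on I1)
#0 stroke at J1  (1-jn J1 has f-setter on 5)
#6 stroke at J1  (1-jn J1 has f-setter on 5)
#1 stroke at TF1  (TF1 one-in-one-out from 0)
#2 stroke at J2  (J2: bond 1 brought flow, rest push out)
#3 stroke at J3  (1-jn J3 has f-setter on 2)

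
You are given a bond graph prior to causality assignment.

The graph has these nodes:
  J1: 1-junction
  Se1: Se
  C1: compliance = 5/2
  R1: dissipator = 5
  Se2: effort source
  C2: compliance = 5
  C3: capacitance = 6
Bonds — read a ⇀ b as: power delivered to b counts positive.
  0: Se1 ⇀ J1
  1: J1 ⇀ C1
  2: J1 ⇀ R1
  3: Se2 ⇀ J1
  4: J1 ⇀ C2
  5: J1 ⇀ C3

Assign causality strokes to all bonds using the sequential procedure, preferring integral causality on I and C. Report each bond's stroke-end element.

β0 stroke→J1  (Se1 fixes effort; stroke away)
β3 stroke→J1  (Se2 (Se) sets effort on bond)
β1 stroke→J1  (C1 integral (e out))
β4 stroke→J1  (prefer integral on C2)
β5 stroke→J1  (C3 integral (e out))
β2 stroke→R1  (only one flow-in slot at J1)

#0 →J1
#1 →J1
#2 →R1
#3 →J1
#4 →J1
#5 →J1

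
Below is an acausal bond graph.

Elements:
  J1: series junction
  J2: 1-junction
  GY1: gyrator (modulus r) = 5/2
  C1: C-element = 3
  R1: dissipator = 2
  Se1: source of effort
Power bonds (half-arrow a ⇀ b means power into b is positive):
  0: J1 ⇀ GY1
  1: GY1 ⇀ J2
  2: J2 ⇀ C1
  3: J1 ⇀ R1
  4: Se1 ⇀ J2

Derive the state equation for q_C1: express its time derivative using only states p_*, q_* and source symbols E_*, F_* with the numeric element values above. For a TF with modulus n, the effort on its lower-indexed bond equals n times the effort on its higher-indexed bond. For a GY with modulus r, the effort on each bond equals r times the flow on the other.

dq_C1/dt = 8*E_Se1/25 - 8*q_C1/75

#4 stroke at J2  (source Se1 imposes e)
#2 stroke at J2  (C1 integral (e out))
#1 stroke at GY1  (only one flow-in slot at J2)
#0 stroke at GY1  (GY GY1: same side as bond 1)
#3 stroke at J1  (J1 flow already set via bond 0)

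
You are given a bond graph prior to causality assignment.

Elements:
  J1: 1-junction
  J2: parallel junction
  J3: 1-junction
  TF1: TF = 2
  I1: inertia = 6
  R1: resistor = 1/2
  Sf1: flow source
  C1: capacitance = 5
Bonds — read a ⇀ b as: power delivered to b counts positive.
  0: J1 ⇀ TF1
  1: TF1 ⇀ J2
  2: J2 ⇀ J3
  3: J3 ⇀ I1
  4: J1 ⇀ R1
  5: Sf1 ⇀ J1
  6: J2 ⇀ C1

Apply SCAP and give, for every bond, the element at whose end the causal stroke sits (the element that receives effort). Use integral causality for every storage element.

bond 0 |J1
bond 1 |TF1
bond 2 |J3
bond 3 |I1
bond 4 |J1
bond 5 |Sf1
bond 6 |J2

bond 5 →Sf1  (source Sf1 imposes f)
bond 0 →J1  (common-f at J1 fixed by 5)
bond 4 →J1  (J1 flow already set via bond 5)
bond 1 →TF1  (through TF1, causality passes straight; one stroke at TF1)
bond 3 →I1  (prefer integral on I1)
bond 2 →J3  (common-f at J3 fixed by 3)
bond 6 →J2  (J2 needs exactly one e-in)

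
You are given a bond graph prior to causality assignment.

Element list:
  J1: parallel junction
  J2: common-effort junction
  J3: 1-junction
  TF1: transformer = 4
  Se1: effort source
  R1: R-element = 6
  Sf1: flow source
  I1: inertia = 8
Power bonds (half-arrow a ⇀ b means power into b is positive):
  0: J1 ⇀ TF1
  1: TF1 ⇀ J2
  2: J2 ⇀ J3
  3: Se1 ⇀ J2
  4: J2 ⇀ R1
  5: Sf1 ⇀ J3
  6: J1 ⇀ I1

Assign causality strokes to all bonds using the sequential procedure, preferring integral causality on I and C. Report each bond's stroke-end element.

#3 stroke→J2  (source Se1 imposes e)
#5 stroke→Sf1  (Sf1: flow source, stroke at near end)
#1 stroke→TF1  (common-e at J2 fixed by 3)
#2 stroke→J3  (J2 effort already set via bond 3)
#4 stroke→R1  (0-jn J2 has e-setter on 3)
#0 stroke→J1  (through TF1, causality passes straight; one stroke at TF1)
#6 stroke→I1  (common-e at J1 fixed by 0)

#0 stroke at J1
#1 stroke at TF1
#2 stroke at J3
#3 stroke at J2
#4 stroke at R1
#5 stroke at Sf1
#6 stroke at I1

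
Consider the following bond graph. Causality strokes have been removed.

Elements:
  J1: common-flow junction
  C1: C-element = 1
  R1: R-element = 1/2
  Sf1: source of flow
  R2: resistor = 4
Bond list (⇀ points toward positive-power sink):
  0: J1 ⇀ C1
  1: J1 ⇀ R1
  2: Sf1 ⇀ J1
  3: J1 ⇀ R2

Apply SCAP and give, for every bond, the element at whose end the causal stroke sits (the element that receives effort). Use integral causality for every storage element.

b2 stroke at Sf1  (Sf1 (Sf) sets flow on bond)
b0 stroke at J1  (common-f at J1 fixed by 2)
b1 stroke at J1  (common-f at J1 fixed by 2)
b3 stroke at J1  (J1 flow already set via bond 2)

bond 0 →J1
bond 1 →J1
bond 2 →Sf1
bond 3 →J1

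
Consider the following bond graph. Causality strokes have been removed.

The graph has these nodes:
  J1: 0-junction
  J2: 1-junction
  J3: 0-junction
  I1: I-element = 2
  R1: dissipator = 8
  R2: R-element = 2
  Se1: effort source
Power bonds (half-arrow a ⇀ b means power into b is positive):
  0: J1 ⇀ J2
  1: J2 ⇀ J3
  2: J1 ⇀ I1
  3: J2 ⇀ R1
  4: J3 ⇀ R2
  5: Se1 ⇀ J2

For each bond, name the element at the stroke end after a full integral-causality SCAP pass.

β0 →J1
β1 →J2
β2 →I1
β3 →J2
β4 →J3
β5 →J2

β5 stroke at J2  (Se1 fixes effort; stroke away)
β2 stroke at I1  (I1: I, integral causality)
β0 stroke at J1  (J1: last free bond brings effort in)
β1 stroke at J2  (J2: bond 0 brought flow, rest push out)
β3 stroke at J2  (1-jn J2 has f-setter on 0)
β4 stroke at J3  (J3: last free bond brings effort in)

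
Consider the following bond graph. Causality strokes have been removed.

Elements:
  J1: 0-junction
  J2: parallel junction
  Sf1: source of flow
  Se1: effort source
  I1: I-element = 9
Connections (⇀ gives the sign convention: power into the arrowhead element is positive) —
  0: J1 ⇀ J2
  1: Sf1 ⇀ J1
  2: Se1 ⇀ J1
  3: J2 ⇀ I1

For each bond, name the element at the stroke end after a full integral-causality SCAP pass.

#0 →J2
#1 →Sf1
#2 →J1
#3 →I1

b1 stroke at Sf1  (source Sf1 imposes f)
b2 stroke at J1  (Se1 (Se) sets effort on bond)
b0 stroke at J2  (J1: bond 2 brought effort, rest push out)
b3 stroke at I1  (J2 effort already set via bond 0)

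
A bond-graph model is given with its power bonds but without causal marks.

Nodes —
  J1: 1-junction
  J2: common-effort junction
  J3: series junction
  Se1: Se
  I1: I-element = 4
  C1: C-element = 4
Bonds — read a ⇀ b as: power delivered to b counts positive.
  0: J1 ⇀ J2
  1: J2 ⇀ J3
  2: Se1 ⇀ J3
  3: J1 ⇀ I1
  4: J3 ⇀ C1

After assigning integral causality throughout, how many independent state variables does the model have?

#2 →J3  (Se1 fixes effort; stroke away)
#3 →I1  (I1: I, integral causality)
#0 →J1  (J1 flow already set via bond 3)
#1 →J2  (closing 0-jn rule on J2)
#4 →J3  (1-jn J3 has f-setter on 1)

2  (C1, I1 all integral)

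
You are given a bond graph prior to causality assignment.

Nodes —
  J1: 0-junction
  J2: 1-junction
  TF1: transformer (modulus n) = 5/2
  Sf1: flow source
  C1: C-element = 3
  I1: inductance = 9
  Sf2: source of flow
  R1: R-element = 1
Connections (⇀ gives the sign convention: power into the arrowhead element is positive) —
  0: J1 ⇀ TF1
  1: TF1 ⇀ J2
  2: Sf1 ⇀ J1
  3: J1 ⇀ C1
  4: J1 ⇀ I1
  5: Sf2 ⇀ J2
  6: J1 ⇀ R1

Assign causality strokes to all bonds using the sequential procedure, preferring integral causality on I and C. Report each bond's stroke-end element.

b2 →Sf1  (Sf1: flow source, stroke at near end)
b5 →Sf2  (Sf2 fixes flow; stroke at Sf2)
b1 →J2  (common-f at J2 fixed by 5)
b0 →TF1  (TF1 one-in-one-out from 1)
b3 →J1  (C1: C, integral causality)
b4 →I1  (J1 effort already set via bond 3)
b6 →R1  (J1: bond 3 brought effort, rest push out)

#0 stroke at TF1
#1 stroke at J2
#2 stroke at Sf1
#3 stroke at J1
#4 stroke at I1
#5 stroke at Sf2
#6 stroke at R1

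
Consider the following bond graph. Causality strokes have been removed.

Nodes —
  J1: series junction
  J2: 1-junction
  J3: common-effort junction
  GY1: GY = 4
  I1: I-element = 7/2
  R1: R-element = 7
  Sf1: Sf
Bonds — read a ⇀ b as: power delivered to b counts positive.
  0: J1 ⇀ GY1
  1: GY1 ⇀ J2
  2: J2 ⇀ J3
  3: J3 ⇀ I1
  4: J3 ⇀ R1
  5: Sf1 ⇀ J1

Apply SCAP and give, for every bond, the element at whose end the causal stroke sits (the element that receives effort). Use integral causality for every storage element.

#0 stroke→J1
#1 stroke→J2
#2 stroke→J3
#3 stroke→I1
#4 stroke→R1
#5 stroke→Sf1

#5 |Sf1  (source Sf1 imposes f)
#0 |J1  (common-f at J1 fixed by 5)
#1 |J2  (GY1 both-in/both-out from 0)
#2 |J3  (J2 needs exactly one f-in)
#3 |I1  (J3 effort already set via bond 2)
#4 |R1  (common-e at J3 fixed by 2)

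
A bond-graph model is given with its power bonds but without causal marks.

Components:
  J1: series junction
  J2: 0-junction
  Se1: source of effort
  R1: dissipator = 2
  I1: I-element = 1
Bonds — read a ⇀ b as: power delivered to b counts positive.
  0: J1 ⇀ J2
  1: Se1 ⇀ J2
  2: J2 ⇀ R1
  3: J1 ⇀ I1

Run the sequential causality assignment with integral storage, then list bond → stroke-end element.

bond 0 |J1
bond 1 |J2
bond 2 |R1
bond 3 |I1

β1 stroke→J2  (Se1 (Se) sets effort on bond)
β0 stroke→J1  (0-jn J2 has e-setter on 1)
β2 stroke→R1  (J2 effort already set via bond 1)
β3 stroke→I1  (closing 1-jn rule on J1)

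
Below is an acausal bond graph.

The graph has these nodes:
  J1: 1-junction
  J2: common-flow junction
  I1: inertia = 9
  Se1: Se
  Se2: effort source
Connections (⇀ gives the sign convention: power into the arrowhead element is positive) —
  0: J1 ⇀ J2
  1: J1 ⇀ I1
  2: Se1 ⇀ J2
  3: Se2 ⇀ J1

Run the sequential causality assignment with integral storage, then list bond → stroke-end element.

#0 stroke→J1
#1 stroke→I1
#2 stroke→J2
#3 stroke→J1

β2 stroke at J2  (Se1 (Se) sets effort on bond)
β3 stroke at J1  (Se2: effort source, stroke at far end)
β0 stroke at J1  (J2: last free bond brings flow in)
β1 stroke at I1  (J1: last free bond brings flow in)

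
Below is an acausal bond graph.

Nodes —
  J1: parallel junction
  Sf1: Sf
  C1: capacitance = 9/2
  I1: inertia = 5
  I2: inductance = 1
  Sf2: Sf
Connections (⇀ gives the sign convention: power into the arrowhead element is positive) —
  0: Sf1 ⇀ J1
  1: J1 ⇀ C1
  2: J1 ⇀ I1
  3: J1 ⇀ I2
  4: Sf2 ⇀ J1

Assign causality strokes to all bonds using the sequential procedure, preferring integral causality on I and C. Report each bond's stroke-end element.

b0 stroke at Sf1
b1 stroke at J1
b2 stroke at I1
b3 stroke at I2
b4 stroke at Sf2

#0 stroke at Sf1  (Sf1 (Sf) sets flow on bond)
#4 stroke at Sf2  (Sf2 (Sf) sets flow on bond)
#1 stroke at J1  (C1 integral (e out))
#2 stroke at I1  (common-e at J1 fixed by 1)
#3 stroke at I2  (J1 effort already set via bond 1)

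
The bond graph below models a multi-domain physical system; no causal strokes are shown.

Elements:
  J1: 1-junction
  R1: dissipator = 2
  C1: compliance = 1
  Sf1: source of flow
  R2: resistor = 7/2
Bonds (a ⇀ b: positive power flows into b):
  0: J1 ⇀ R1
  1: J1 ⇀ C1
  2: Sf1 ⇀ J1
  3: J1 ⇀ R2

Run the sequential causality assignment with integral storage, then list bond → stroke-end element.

#2 |Sf1  (Sf1 fixes flow; stroke at Sf1)
#0 |J1  (common-f at J1 fixed by 2)
#1 |J1  (J1 flow already set via bond 2)
#3 |J1  (J1: bond 2 brought flow, rest push out)

b0 stroke at J1
b1 stroke at J1
b2 stroke at Sf1
b3 stroke at J1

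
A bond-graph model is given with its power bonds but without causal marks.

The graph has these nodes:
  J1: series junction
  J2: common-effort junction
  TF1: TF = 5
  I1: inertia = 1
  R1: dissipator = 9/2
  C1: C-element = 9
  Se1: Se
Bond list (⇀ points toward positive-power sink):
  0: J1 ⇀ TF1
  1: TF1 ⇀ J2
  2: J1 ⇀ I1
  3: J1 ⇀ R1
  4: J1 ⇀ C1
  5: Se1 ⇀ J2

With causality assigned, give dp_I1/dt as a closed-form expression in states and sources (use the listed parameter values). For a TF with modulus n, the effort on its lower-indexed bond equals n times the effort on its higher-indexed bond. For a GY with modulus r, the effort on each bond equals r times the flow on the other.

#5 |J2  (source Se1 imposes e)
#1 |TF1  (0-jn J2 has e-setter on 5)
#0 |J1  (TF1 one-in-one-out from 1)
#2 |I1  (prefer integral on I1)
#3 |J1  (1-jn J1 has f-setter on 2)
#4 |J1  (common-f at J1 fixed by 2)

dp_I1/dt = -5*E_Se1 - 9*p_I1/2 - q_C1/9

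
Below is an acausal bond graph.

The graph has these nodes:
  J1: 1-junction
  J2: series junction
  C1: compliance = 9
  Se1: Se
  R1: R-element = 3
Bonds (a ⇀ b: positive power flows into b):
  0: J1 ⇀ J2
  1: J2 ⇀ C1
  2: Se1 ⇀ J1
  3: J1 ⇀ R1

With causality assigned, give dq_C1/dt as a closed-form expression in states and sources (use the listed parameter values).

#2 stroke→J1  (Se1 (Se) sets effort on bond)
#1 stroke→J2  (C1: C, integral causality)
#0 stroke→J1  (J2 needs exactly one f-in)
#3 stroke→R1  (closing 1-jn rule on J1)

dq_C1/dt = E_Se1/3 - q_C1/27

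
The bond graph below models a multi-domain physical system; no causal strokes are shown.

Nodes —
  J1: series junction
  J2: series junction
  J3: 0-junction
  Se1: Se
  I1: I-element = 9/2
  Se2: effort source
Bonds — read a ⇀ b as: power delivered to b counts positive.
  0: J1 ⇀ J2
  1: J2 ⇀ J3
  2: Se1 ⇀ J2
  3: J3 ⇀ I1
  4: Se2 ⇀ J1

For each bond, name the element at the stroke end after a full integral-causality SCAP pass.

β2 →J2  (Se1 (Se) sets effort on bond)
β4 →J1  (Se2 fixes effort; stroke away)
β0 →J2  (J1 needs exactly one f-in)
β1 →J3  (only one flow-in slot at J2)
β3 →I1  (common-e at J3 fixed by 1)

bond 0 stroke→J2
bond 1 stroke→J3
bond 2 stroke→J2
bond 3 stroke→I1
bond 4 stroke→J1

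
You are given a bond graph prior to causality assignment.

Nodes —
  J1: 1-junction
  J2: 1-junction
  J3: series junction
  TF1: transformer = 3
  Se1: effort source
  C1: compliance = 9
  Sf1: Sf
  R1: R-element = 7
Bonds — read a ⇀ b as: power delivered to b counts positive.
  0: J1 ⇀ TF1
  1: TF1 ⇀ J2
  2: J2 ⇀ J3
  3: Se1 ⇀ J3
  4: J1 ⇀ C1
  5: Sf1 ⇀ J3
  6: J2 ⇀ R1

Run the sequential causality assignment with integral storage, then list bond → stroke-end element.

#3 →J3  (Se1 fixes effort; stroke away)
#5 →Sf1  (Sf1: flow source, stroke at near end)
#2 →J3  (common-f at J3 fixed by 5)
#1 →J2  (common-f at J2 fixed by 2)
#6 →J2  (J2 flow already set via bond 2)
#0 →TF1  (TF1 one-in-one-out from 1)
#4 →J1  (J1 flow already set via bond 0)

b0 stroke at TF1
b1 stroke at J2
b2 stroke at J3
b3 stroke at J3
b4 stroke at J1
b5 stroke at Sf1
b6 stroke at J2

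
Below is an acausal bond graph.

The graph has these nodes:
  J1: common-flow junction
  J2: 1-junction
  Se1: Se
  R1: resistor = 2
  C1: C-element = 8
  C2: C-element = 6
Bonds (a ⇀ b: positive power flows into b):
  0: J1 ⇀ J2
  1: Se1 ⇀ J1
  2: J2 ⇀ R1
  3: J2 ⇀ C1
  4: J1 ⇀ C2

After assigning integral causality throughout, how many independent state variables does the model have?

2  (C1, C2 all integral)

bond 1 |J1  (Se1: effort source, stroke at far end)
bond 3 |J2  (C1: C, integral causality)
bond 4 |J1  (C2 outputs effort q/C2)
bond 0 |J2  (only one flow-in slot at J1)
bond 2 |R1  (closing 1-jn rule on J2)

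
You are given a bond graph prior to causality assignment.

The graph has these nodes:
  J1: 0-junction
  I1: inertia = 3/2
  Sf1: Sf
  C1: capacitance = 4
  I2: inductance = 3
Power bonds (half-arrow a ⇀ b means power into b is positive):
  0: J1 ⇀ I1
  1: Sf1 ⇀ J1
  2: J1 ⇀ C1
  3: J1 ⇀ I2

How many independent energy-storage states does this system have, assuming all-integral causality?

b1 |Sf1  (Sf1 fixes flow; stroke at Sf1)
b0 |I1  (I1: I, integral causality)
b2 |J1  (C1: C, integral causality)
b3 |I2  (J1: bond 2 brought effort, rest push out)

3  (C1, I1, I2 all integral)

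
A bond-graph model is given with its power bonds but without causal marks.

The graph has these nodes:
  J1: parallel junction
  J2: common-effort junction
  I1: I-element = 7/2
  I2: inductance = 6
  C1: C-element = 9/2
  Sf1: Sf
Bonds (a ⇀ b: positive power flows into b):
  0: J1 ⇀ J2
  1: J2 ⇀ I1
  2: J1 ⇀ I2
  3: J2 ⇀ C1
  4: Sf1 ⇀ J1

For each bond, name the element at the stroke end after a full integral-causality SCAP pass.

bond 4 stroke at Sf1  (Sf1 (Sf) sets flow on bond)
bond 1 stroke at I1  (prefer integral on I1)
bond 2 stroke at I2  (I2 outputs flow p/I2)
bond 0 stroke at J1  (J1 needs exactly one e-in)
bond 3 stroke at J2  (closing 0-jn rule on J2)

β0 →J1
β1 →I1
β2 →I2
β3 →J2
β4 →Sf1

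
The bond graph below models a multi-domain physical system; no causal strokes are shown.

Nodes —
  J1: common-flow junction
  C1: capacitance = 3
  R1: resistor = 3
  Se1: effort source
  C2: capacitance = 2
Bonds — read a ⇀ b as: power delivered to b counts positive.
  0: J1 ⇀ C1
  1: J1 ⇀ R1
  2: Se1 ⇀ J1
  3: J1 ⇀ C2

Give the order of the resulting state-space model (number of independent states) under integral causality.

2  (C1, C2 all integral)

#2 stroke→J1  (Se1 fixes effort; stroke away)
#0 stroke→J1  (C1 integral (e out))
#3 stroke→J1  (C2 outputs effort q/C2)
#1 stroke→R1  (closing 1-jn rule on J1)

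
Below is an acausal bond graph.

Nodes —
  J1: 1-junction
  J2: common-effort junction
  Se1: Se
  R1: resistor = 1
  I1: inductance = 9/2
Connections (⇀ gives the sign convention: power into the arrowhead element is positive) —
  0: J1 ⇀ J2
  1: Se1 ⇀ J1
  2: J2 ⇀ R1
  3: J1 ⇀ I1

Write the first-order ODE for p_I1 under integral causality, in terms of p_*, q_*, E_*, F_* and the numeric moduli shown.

β1 stroke at J1  (Se1: effort source, stroke at far end)
β3 stroke at I1  (I1 outputs flow p/I1)
β0 stroke at J1  (common-f at J1 fixed by 3)
β2 stroke at J2  (J2 needs exactly one e-in)

dp_I1/dt = E_Se1 - 2*p_I1/9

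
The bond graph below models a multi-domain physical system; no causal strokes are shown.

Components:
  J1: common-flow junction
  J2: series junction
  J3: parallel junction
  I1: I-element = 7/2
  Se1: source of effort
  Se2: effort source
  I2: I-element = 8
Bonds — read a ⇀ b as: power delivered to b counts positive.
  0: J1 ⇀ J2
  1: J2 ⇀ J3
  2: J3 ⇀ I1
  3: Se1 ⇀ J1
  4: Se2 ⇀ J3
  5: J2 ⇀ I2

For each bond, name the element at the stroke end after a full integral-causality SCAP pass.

β3 stroke at J1  (Se1 fixes effort; stroke away)
β4 stroke at J3  (Se2 (Se) sets effort on bond)
β0 stroke at J2  (J1 needs exactly one f-in)
β1 stroke at J2  (J3 effort already set via bond 4)
β2 stroke at I1  (common-e at J3 fixed by 4)
β5 stroke at I2  (J2 needs exactly one f-in)

β0 stroke→J2
β1 stroke→J2
β2 stroke→I1
β3 stroke→J1
β4 stroke→J3
β5 stroke→I2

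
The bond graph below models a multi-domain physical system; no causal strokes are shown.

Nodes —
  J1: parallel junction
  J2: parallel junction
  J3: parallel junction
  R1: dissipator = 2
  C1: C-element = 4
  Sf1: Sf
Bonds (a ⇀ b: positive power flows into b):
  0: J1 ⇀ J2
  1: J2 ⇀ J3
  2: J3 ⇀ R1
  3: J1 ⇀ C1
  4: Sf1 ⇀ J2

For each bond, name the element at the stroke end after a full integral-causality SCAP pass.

#0 →J2
#1 →J3
#2 →R1
#3 →J1
#4 →Sf1

#4 |Sf1  (Sf1: flow source, stroke at near end)
#3 |J1  (C1 integral (e out))
#0 |J2  (common-e at J1 fixed by 3)
#1 |J3  (J2 effort already set via bond 0)
#2 |R1  (J3: bond 1 brought effort, rest push out)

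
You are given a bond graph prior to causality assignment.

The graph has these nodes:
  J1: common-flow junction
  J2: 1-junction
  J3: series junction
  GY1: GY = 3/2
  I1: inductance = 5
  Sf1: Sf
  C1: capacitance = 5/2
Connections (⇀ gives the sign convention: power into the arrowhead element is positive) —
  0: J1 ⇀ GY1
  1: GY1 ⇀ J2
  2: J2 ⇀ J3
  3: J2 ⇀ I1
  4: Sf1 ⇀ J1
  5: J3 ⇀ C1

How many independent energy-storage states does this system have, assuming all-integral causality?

2  (C1, I1 all integral)

β4 stroke→Sf1  (source Sf1 imposes f)
β0 stroke→J1  (common-f at J1 fixed by 4)
β1 stroke→J2  (GY GY1: same side as bond 0)
β3 stroke→I1  (I1 outputs flow p/I1)
β2 stroke→J2  (1-jn J2 has f-setter on 3)
β5 stroke→J3  (common-f at J3 fixed by 2)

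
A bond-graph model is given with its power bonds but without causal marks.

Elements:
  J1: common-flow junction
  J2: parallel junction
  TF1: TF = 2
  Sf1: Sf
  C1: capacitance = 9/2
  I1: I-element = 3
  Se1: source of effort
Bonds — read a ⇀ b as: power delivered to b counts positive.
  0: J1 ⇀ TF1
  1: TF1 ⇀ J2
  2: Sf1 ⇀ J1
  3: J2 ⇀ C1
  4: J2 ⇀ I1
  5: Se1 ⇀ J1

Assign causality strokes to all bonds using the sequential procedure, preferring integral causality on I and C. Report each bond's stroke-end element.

β0 stroke at J1
β1 stroke at TF1
β2 stroke at Sf1
β3 stroke at J2
β4 stroke at I1
β5 stroke at J1

b2 →Sf1  (source Sf1 imposes f)
b5 →J1  (source Se1 imposes e)
b0 →J1  (1-jn J1 has f-setter on 2)
b1 →TF1  (TF1 one-in-one-out from 0)
b3 →J2  (C1: C, integral causality)
b4 →I1  (common-e at J2 fixed by 3)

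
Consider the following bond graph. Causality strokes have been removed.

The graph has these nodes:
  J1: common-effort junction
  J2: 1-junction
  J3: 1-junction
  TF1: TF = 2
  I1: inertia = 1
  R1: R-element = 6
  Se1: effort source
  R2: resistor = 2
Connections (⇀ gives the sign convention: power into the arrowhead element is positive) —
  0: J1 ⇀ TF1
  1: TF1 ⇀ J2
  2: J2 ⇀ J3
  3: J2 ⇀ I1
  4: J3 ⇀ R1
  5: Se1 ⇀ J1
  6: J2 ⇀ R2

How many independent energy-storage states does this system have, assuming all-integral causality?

#5 →J1  (source Se1 imposes e)
#0 →TF1  (J1: bond 5 brought effort, rest push out)
#1 →J2  (through TF1, causality passes straight; one stroke at TF1)
#3 →I1  (I1 integral (f out))
#2 →J2  (1-jn J2 has f-setter on 3)
#6 →J2  (J2: bond 3 brought flow, rest push out)
#4 →J3  (1-jn J3 has f-setter on 2)

1  (I1 all integral)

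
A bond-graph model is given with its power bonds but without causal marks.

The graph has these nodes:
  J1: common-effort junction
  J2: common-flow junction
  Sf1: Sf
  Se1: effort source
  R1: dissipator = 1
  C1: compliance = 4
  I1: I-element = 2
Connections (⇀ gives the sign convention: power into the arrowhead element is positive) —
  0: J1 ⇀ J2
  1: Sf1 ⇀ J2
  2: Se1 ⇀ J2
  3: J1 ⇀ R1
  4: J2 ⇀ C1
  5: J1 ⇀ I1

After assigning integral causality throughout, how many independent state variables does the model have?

b1 stroke→Sf1  (Sf1 (Sf) sets flow on bond)
b2 stroke→J2  (Se1: effort source, stroke at far end)
b0 stroke→J2  (1-jn J2 has f-setter on 1)
b4 stroke→J2  (J2: bond 1 brought flow, rest push out)
b5 stroke→I1  (I1 outputs flow p/I1)
b3 stroke→J1  (only one effort-in slot at J1)

2  (C1, I1 all integral)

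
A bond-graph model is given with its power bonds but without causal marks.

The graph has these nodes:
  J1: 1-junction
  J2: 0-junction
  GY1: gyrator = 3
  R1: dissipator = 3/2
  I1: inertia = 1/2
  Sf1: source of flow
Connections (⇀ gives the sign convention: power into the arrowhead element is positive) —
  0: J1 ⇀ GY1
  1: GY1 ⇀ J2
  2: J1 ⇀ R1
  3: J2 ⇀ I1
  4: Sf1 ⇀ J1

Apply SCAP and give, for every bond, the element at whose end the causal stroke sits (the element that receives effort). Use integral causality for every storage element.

β4 |Sf1  (Sf1 (Sf) sets flow on bond)
β0 |J1  (J1 flow already set via bond 4)
β2 |J1  (J1 flow already set via bond 4)
β1 |J2  (GY1: gyrator matches bond 0)
β3 |I1  (J2 effort already set via bond 1)

β0 stroke→J1
β1 stroke→J2
β2 stroke→J1
β3 stroke→I1
β4 stroke→Sf1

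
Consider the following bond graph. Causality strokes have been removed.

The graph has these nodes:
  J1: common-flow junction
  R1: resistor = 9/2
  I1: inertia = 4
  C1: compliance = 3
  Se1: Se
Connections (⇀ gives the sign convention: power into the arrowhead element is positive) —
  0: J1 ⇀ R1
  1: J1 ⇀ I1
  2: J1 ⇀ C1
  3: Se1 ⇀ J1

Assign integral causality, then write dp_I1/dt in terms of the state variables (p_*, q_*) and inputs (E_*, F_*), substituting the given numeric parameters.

dp_I1/dt = E_Se1 - 9*p_I1/8 - q_C1/3

#3 stroke→J1  (Se1: effort source, stroke at far end)
#1 stroke→I1  (I1 integral (f out))
#0 stroke→J1  (1-jn J1 has f-setter on 1)
#2 stroke→J1  (1-jn J1 has f-setter on 1)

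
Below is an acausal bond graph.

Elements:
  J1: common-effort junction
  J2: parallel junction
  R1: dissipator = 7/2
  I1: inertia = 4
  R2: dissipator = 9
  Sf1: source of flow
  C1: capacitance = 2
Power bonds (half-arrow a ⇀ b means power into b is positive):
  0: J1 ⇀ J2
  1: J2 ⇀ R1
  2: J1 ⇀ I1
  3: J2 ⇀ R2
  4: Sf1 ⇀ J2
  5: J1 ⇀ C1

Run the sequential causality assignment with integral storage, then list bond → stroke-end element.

bond 0 stroke at J2
bond 1 stroke at R1
bond 2 stroke at I1
bond 3 stroke at R2
bond 4 stroke at Sf1
bond 5 stroke at J1

β4 →Sf1  (source Sf1 imposes f)
β2 →I1  (I1: I, integral causality)
β5 →J1  (C1: C, integral causality)
β0 →J2  (J1: bond 5 brought effort, rest push out)
β1 →R1  (0-jn J2 has e-setter on 0)
β3 →R2  (0-jn J2 has e-setter on 0)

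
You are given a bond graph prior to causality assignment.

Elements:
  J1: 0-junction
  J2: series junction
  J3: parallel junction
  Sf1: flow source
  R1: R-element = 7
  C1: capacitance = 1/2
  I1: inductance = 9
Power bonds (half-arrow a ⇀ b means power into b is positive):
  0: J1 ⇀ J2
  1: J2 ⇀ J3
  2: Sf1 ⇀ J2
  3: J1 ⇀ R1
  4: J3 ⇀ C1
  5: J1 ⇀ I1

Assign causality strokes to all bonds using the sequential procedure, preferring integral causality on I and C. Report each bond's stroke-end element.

#2 |Sf1  (Sf1 (Sf) sets flow on bond)
#0 |J2  (J2 flow already set via bond 2)
#1 |J2  (common-f at J2 fixed by 2)
#4 |J3  (J3: last free bond brings effort in)
#5 |I1  (I1: I, integral causality)
#3 |J1  (closing 0-jn rule on J1)

b0 |J2
b1 |J2
b2 |Sf1
b3 |J1
b4 |J3
b5 |I1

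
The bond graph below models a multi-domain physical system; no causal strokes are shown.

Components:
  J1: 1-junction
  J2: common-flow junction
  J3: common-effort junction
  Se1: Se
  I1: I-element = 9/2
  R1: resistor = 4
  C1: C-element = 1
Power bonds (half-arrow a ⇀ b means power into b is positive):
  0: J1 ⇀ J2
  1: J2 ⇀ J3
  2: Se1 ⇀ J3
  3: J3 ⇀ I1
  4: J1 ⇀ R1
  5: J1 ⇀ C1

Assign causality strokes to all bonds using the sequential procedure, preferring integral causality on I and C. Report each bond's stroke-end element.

#2 →J3  (Se1 (Se) sets effort on bond)
#1 →J2  (J3 effort already set via bond 2)
#3 →I1  (J3 effort already set via bond 2)
#0 →J1  (J2: last free bond brings flow in)
#5 →J1  (C1 integral (e out))
#4 →R1  (only one flow-in slot at J1)

bond 0 |J1
bond 1 |J2
bond 2 |J3
bond 3 |I1
bond 4 |R1
bond 5 |J1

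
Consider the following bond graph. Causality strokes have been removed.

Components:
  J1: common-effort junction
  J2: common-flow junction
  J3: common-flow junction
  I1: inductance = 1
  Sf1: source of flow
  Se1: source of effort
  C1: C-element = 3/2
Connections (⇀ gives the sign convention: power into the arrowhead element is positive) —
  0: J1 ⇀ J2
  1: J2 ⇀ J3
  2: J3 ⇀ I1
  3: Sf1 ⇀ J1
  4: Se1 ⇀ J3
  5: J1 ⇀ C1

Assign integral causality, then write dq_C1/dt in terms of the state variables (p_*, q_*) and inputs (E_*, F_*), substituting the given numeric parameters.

bond 3 stroke at Sf1  (Sf1 fixes flow; stroke at Sf1)
bond 4 stroke at J3  (Se1: effort source, stroke at far end)
bond 2 stroke at I1  (I1: I, integral causality)
bond 1 stroke at J3  (1-jn J3 has f-setter on 2)
bond 0 stroke at J2  (J2: bond 1 brought flow, rest push out)
bond 5 stroke at J1  (closing 0-jn rule on J1)

dq_C1/dt = F_Sf1 - p_I1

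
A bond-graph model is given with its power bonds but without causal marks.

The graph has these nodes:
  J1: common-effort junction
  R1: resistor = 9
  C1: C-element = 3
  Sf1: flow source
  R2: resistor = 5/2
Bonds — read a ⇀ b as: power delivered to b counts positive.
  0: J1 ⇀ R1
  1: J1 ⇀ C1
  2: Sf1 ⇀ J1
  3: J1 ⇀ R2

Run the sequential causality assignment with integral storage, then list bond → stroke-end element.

β0 |R1
β1 |J1
β2 |Sf1
β3 |R2

bond 2 →Sf1  (Sf1 fixes flow; stroke at Sf1)
bond 1 →J1  (prefer integral on C1)
bond 0 →R1  (J1 effort already set via bond 1)
bond 3 →R2  (J1 effort already set via bond 1)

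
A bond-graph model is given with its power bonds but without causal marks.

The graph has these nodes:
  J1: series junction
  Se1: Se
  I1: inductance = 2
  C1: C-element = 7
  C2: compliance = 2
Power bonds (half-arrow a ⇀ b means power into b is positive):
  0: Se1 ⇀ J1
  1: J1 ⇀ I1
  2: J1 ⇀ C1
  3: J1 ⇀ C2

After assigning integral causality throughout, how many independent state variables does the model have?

3  (C1, C2, I1 all integral)

β0 →J1  (Se1 (Se) sets effort on bond)
β1 →I1  (I1 outputs flow p/I1)
β2 →J1  (common-f at J1 fixed by 1)
β3 →J1  (J1 flow already set via bond 1)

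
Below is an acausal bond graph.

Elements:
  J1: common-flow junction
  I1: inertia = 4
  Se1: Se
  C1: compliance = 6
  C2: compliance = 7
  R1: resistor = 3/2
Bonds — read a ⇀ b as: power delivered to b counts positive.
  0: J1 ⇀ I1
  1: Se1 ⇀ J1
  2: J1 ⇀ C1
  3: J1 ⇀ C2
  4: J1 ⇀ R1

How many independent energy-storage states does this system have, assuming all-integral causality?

#1 |J1  (Se1 fixes effort; stroke away)
#0 |I1  (prefer integral on I1)
#2 |J1  (J1 flow already set via bond 0)
#3 |J1  (J1 flow already set via bond 0)
#4 |J1  (common-f at J1 fixed by 0)

3  (C1, C2, I1 all integral)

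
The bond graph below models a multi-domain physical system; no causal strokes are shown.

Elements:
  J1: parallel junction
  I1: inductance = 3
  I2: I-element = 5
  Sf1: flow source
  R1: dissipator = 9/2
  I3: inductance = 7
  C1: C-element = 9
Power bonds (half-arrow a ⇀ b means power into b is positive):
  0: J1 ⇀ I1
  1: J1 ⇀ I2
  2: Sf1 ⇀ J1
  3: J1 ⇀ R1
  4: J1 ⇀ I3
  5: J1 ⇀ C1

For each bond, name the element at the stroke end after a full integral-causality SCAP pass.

#0 →I1
#1 →I2
#2 →Sf1
#3 →R1
#4 →I3
#5 →J1

β2 stroke at Sf1  (Sf1 (Sf) sets flow on bond)
β0 stroke at I1  (I1 outputs flow p/I1)
β1 stroke at I2  (I2: I, integral causality)
β4 stroke at I3  (prefer integral on I3)
β5 stroke at J1  (prefer integral on C1)
β3 stroke at R1  (0-jn J1 has e-setter on 5)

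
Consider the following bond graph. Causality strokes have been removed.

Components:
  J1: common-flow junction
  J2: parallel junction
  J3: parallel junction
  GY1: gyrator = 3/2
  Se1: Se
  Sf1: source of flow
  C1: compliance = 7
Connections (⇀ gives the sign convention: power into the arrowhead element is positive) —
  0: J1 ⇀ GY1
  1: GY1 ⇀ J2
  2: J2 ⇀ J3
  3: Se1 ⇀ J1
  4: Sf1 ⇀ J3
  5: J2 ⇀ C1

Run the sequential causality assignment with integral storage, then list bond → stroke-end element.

bond 0 stroke→GY1
bond 1 stroke→GY1
bond 2 stroke→J3
bond 3 stroke→J1
bond 4 stroke→Sf1
bond 5 stroke→J2

β3 stroke→J1  (Se1 (Se) sets effort on bond)
β4 stroke→Sf1  (source Sf1 imposes f)
β0 stroke→GY1  (J1: last free bond brings flow in)
β2 stroke→J3  (J3 needs exactly one e-in)
β1 stroke→GY1  (GY GY1: same side as bond 0)
β5 stroke→J2  (only one effort-in slot at J2)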